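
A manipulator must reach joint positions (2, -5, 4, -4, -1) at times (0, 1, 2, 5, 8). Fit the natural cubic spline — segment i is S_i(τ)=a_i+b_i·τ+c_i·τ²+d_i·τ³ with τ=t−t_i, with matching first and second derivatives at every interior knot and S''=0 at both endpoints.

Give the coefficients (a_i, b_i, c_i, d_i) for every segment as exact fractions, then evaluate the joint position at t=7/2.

  seg 0: a=2 b=-3895/336 c=0 d=1543/336
  seg 1: a=-5 b=367/168 c=1543/112 d=-2339/336
  seg 2: a=4 b=425/48 c=-199/28 d=3293/3024
  seg 3: a=-4 b=-737/168 c=905/336 d=-905/3024
S(7/2) = 4449/896

Δ: Δ0=-7, Δ1=9, Δ2=-8/3, Δ3=1
row 1: diag=4, rhs=96; c'=1/4, d'=24
row 2: denom=8−1·1/4=31/4; d'=(-70−1·24)/(31/4)=-376/31
row 3: denom=12−3·12/31=336/31; d'=(22−3·-376/31)/(336/31)=905/168
back: M3=905/168
back: M2=-376/31−12/31·905/168=-199/14
back: M1=24−1/4·-199/14=1543/56
M: M0=0, M1=1543/56, M2=-199/14, M3=905/168, M4=0
seg 0: a=2, c=M0/2=0, d=(M1−M0)/(6·1)=1543/336, b=Δ0−h0·(2M0+M1)/6=-3895/336
seg 1: a=-5, c=M1/2=1543/112, d=(M2−M1)/(6·1)=-2339/336, b=Δ1−h1·(2M1+M2)/6=367/168
seg 2: a=4, c=M2/2=-199/28, d=(M3−M2)/(6·3)=3293/3024, b=Δ2−h2·(2M2+M3)/6=425/48
seg 3: a=-4, c=M3/2=905/336, d=(M4−M3)/(6·3)=-905/3024, b=Δ3−h3·(2M3+M4)/6=-737/168
t_q=7/2 → seg 2, τ=3/2; S=4+425/48·τ+-199/28·τ²+3293/3024·τ³=4449/896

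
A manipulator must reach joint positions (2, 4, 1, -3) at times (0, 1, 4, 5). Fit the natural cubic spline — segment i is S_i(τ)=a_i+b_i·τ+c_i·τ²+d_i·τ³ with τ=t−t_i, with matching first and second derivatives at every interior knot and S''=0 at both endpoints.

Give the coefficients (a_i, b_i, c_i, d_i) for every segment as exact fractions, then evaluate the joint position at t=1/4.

  seg 0: a=2 b=25/11 c=0 d=-3/11
  seg 1: a=4 b=16/11 c=-9/11 d=0
  seg 2: a=1 b=-38/11 c=-9/11 d=3/11
S(1/4) = 1805/704

Δ: Δ0=2, Δ1=-1, Δ2=-4
row 1: diag=8, rhs=-18; c'=3/8, d'=-9/4
row 2: denom=8−3·3/8=55/8; d'=(-18−3·-9/4)/(55/8)=-18/11
back: M2=-18/11
back: M1=-9/4−3/8·-18/11=-18/11
M: M0=0, M1=-18/11, M2=-18/11, M3=0
seg 0: a=2, c=M0/2=0, d=(M1−M0)/(6·1)=-3/11, b=Δ0−h0·(2M0+M1)/6=25/11
seg 1: a=4, c=M1/2=-9/11, d=(M2−M1)/(6·3)=0, b=Δ1−h1·(2M1+M2)/6=16/11
seg 2: a=1, c=M2/2=-9/11, d=(M3−M2)/(6·1)=3/11, b=Δ2−h2·(2M2+M3)/6=-38/11
t_q=1/4 → seg 0, τ=1/4; S=2+25/11·τ+0·τ²+-3/11·τ³=1805/704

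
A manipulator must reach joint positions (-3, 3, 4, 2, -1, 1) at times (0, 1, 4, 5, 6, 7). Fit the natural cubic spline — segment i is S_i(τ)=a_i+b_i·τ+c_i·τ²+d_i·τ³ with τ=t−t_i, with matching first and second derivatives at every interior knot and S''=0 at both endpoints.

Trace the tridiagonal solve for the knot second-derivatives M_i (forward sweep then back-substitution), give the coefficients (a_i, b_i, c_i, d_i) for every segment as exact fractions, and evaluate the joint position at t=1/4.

  seg 0: a=-3 b=16012/2379 c=0 d=-1738/2379
  seg 1: a=3 b=10798/2379 c=-1738/793 d=1879/7137
  seg 2: a=4 b=-275/183 c=141/793 d=-1606/2379
  seg 3: a=2 b=-7547/2379 c=-1465/793 d=4805/2379
  seg 4: a=-1 b=-1922/2379 c=3340/793 d=-3340/2379
S(1/4) = -33719/25376

Δ: Δ0=6, Δ1=1/3, Δ2=-2, Δ3=-3, Δ4=2
row 1: diag=8, rhs=-34; c'=3/8, d'=-17/4
row 2: denom=8−3·3/8=55/8; d'=(-14−3·-17/4)/(55/8)=-2/11
row 3: denom=4−1·8/55=212/55; d'=(-6−1·-2/11)/(212/55)=-80/53
row 4: denom=4−1·55/212=793/212; d'=(30−1·-80/53)/(793/212)=6680/793
back: M4=6680/793
back: M3=-80/53−55/212·6680/793=-2930/793
back: M2=-2/11−8/55·-2930/793=282/793
back: M1=-17/4−3/8·282/793=-3476/793
M: M0=0, M1=-3476/793, M2=282/793, M3=-2930/793, M4=6680/793, M5=0
seg 0: a=-3, c=M0/2=0, d=(M1−M0)/(6·1)=-1738/2379, b=Δ0−h0·(2M0+M1)/6=16012/2379
seg 1: a=3, c=M1/2=-1738/793, d=(M2−M1)/(6·3)=1879/7137, b=Δ1−h1·(2M1+M2)/6=10798/2379
seg 2: a=4, c=M2/2=141/793, d=(M3−M2)/(6·1)=-1606/2379, b=Δ2−h2·(2M2+M3)/6=-275/183
seg 3: a=2, c=M3/2=-1465/793, d=(M4−M3)/(6·1)=4805/2379, b=Δ3−h3·(2M3+M4)/6=-7547/2379
seg 4: a=-1, c=M4/2=3340/793, d=(M5−M4)/(6·1)=-3340/2379, b=Δ4−h4·(2M4+M5)/6=-1922/2379
t_q=1/4 → seg 0, τ=1/4; S=-3+16012/2379·τ+0·τ²+-1738/2379·τ³=-33719/25376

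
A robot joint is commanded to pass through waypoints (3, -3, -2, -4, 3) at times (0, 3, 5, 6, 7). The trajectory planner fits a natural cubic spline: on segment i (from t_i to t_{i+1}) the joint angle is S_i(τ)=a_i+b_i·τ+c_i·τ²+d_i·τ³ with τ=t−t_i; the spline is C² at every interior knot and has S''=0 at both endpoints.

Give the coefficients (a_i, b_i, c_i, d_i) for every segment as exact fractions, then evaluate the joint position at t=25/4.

  seg 0: a=3 b=-1429/428 c=0 d=191/1284
  seg 1: a=-3 b=145/214 c=573/428 d=-611/856
  seg 2: a=-2 b=-271/107 c=-315/107 d=372/107
  seg 3: a=-4 b=215/107 c=801/107 d=-267/107
S(25/4) = -21015/6848

Δ: Δ0=-2, Δ1=1/2, Δ2=-2, Δ3=7
row 1: diag=10, rhs=15; c'=1/5, d'=3/2
row 2: denom=6−2·1/5=28/5; d'=(-15−2·3/2)/(28/5)=-45/14
row 3: denom=4−1·5/28=107/28; d'=(54−1·-45/14)/(107/28)=1602/107
back: M3=1602/107
back: M2=-45/14−5/28·1602/107=-630/107
back: M1=3/2−1/5·-630/107=573/214
M: M0=0, M1=573/214, M2=-630/107, M3=1602/107, M4=0
seg 0: a=3, c=M0/2=0, d=(M1−M0)/(6·3)=191/1284, b=Δ0−h0·(2M0+M1)/6=-1429/428
seg 1: a=-3, c=M1/2=573/428, d=(M2−M1)/(6·2)=-611/856, b=Δ1−h1·(2M1+M2)/6=145/214
seg 2: a=-2, c=M2/2=-315/107, d=(M3−M2)/(6·1)=372/107, b=Δ2−h2·(2M2+M3)/6=-271/107
seg 3: a=-4, c=M3/2=801/107, d=(M4−M3)/(6·1)=-267/107, b=Δ3−h3·(2M3+M4)/6=215/107
t_q=25/4 → seg 3, τ=1/4; S=-4+215/107·τ+801/107·τ²+-267/107·τ³=-21015/6848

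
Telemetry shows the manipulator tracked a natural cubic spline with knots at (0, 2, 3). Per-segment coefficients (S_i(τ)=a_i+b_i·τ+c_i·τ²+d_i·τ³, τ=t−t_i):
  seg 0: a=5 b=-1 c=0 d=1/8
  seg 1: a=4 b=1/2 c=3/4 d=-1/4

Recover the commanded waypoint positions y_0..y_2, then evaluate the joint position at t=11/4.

y_0=5 y_1=4 y_2=5
S(11/4) = 1201/256

y_0 = S_0(0) = a_0 = 5
y_1 = S_1(0) = a_1 = 4
y_2 = S_1(1) = 5
t_q=11/4 is in segment 1 (τ=3/4); S_1(τ)=1201/256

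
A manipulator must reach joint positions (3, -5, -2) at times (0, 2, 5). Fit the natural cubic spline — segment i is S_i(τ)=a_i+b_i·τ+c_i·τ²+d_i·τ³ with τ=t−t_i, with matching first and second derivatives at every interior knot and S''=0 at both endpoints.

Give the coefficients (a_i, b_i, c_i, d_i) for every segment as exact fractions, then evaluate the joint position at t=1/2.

Δ: Δ0=-4, Δ1=1
row 1: diag=10, rhs=30; c'=3/10, d'=3
back: M1=3
M: M0=0, M1=3, M2=0
seg 0: a=3, c=M0/2=0, d=(M1−M0)/(6·2)=1/4, b=Δ0−h0·(2M0+M1)/6=-5
seg 1: a=-5, c=M1/2=3/2, d=(M2−M1)/(6·3)=-1/6, b=Δ1−h1·(2M1+M2)/6=-2
t_q=1/2 → seg 0, τ=1/2; S=3+-5·τ+0·τ²+1/4·τ³=17/32

  seg 0: a=3 b=-5 c=0 d=1/4
  seg 1: a=-5 b=-2 c=3/2 d=-1/6
S(1/2) = 17/32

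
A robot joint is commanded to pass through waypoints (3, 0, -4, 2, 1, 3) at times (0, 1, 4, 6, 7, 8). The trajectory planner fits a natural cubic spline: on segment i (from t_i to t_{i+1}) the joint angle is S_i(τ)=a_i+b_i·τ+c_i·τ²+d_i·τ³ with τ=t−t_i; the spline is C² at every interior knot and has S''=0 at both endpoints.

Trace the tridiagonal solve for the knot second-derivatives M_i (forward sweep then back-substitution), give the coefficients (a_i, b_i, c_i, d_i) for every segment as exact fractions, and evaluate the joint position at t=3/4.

Δ: Δ0=-3, Δ1=-4/3, Δ2=3, Δ3=-1, Δ4=2
row 1: diag=8, rhs=10; c'=3/8, d'=5/4
row 2: denom=10−3·3/8=71/8; d'=(26−3·5/4)/(71/8)=178/71
row 3: denom=6−2·16/71=394/71; d'=(-24−2·178/71)/(394/71)=-1030/197
row 4: denom=4−1·71/394=1505/394; d'=(18−1·-1030/197)/(1505/394)=9152/1505
back: M4=9152/1505
back: M3=-1030/197−71/394·9152/1505=-9518/1505
back: M2=178/71−16/71·-9518/1505=5918/1505
back: M1=5/4−3/8·5918/1505=-338/1505
M: M0=0, M1=-338/1505, M2=5918/1505, M3=-9518/1505, M4=9152/1505, M5=0
seg 0: a=3, c=M0/2=0, d=(M1−M0)/(6·1)=-169/4515, b=Δ0−h0·(2M0+M1)/6=-13376/4515
seg 1: a=0, c=M1/2=-169/1505, d=(M2−M1)/(6·3)=3128/13545, b=Δ1−h1·(2M1+M2)/6=-13883/4515
seg 2: a=-4, c=M2/2=2959/1505, d=(M3−M2)/(6·2)=-3859/4515, b=Δ2−h2·(2M2+M3)/6=11227/4515
seg 3: a=2, c=M3/2=-4759/1505, d=(M4−M3)/(6·1)=1867/903, b=Δ3−h3·(2M3+M4)/6=61/645
seg 4: a=1, c=M4/2=4576/1505, d=(M5−M4)/(6·1)=-4576/4515, b=Δ4−h4·(2M4+M5)/6=-122/4515
t_q=3/4 → seg 0, τ=3/4; S=3+-13376/4515·τ+0·τ²+-169/4515·τ³=10489/13760

  seg 0: a=3 b=-13376/4515 c=0 d=-169/4515
  seg 1: a=0 b=-13883/4515 c=-169/1505 d=3128/13545
  seg 2: a=-4 b=11227/4515 c=2959/1505 d=-3859/4515
  seg 3: a=2 b=61/645 c=-4759/1505 d=1867/903
  seg 4: a=1 b=-122/4515 c=4576/1505 d=-4576/4515
S(3/4) = 10489/13760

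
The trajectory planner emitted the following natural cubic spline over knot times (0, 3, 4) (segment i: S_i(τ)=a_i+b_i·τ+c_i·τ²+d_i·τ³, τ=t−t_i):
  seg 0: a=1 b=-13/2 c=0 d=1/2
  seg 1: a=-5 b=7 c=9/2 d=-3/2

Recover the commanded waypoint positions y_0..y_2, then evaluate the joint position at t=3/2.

y_0 = S_0(0) = a_0 = 1
y_1 = S_1(0) = a_1 = -5
y_2 = S_1(1) = 5
t_q=3/2 is in segment 0 (τ=3/2); S_0(τ)=-113/16

y_0=1 y_1=-5 y_2=5
S(3/2) = -113/16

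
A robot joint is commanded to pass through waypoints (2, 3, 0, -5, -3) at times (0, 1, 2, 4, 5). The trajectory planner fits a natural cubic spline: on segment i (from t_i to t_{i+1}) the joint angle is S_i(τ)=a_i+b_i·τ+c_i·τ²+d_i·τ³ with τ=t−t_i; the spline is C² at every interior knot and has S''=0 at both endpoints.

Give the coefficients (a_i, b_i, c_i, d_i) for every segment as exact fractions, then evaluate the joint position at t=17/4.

  seg 0: a=2 b=2 c=0 d=-1
  seg 1: a=3 b=-1 c=-3 d=1
  seg 2: a=0 b=-4 c=0 d=3/8
  seg 3: a=-5 b=1/2 c=9/4 d=-3/4
S(17/4) = -1215/256

Δ: Δ0=1, Δ1=-3, Δ2=-5/2, Δ3=2
row 1: diag=4, rhs=-24; c'=1/4, d'=-6
row 2: denom=6−1·1/4=23/4; d'=(3−1·-6)/(23/4)=36/23
row 3: denom=6−2·8/23=122/23; d'=(27−2·36/23)/(122/23)=9/2
back: M3=9/2
back: M2=36/23−8/23·9/2=0
back: M1=-6−1/4·0=-6
M: M0=0, M1=-6, M2=0, M3=9/2, M4=0
seg 0: a=2, c=M0/2=0, d=(M1−M0)/(6·1)=-1, b=Δ0−h0·(2M0+M1)/6=2
seg 1: a=3, c=M1/2=-3, d=(M2−M1)/(6·1)=1, b=Δ1−h1·(2M1+M2)/6=-1
seg 2: a=0, c=M2/2=0, d=(M3−M2)/(6·2)=3/8, b=Δ2−h2·(2M2+M3)/6=-4
seg 3: a=-5, c=M3/2=9/4, d=(M4−M3)/(6·1)=-3/4, b=Δ3−h3·(2M3+M4)/6=1/2
t_q=17/4 → seg 3, τ=1/4; S=-5+1/2·τ+9/4·τ²+-3/4·τ³=-1215/256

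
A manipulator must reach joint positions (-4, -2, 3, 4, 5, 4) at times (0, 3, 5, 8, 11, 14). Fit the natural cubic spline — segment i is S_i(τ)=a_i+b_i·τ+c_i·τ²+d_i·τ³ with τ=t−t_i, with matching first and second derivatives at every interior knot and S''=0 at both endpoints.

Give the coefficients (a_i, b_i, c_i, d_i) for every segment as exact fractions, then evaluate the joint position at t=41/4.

  seg 0: a=-4 b=-13/220 c=0 d=479/5940
  seg 1: a=-2 b=233/110 c=479/660 d=-353/1320
  seg 2: a=3 b=299/165 c=-29/33 d=191/1485
  seg 3: a=4 b=2/165 c=46/165 d=-17/297
  seg 4: a=5 b=23/165 c=-13/55 d=13/495
S(41/4) = 16849/3520

Δ: Δ0=2/3, Δ1=5/2, Δ2=1/3, Δ3=1/3, Δ4=-1/3
row 1: diag=10, rhs=11; c'=1/5, d'=11/10
row 2: denom=10−2·1/5=48/5; d'=(-13−2·11/10)/(48/5)=-19/12
row 3: denom=12−3·5/16=177/16; d'=(0−3·-19/12)/(177/16)=76/177
row 4: denom=12−3·16/59=660/59; d'=(-4−3·76/177)/(660/59)=-26/55
back: M4=-26/55
back: M3=76/177−16/59·-26/55=92/165
back: M2=-19/12−5/16·92/165=-58/33
back: M1=11/10−1/5·-58/33=479/330
M: M0=0, M1=479/330, M2=-58/33, M3=92/165, M4=-26/55, M5=0
seg 0: a=-4, c=M0/2=0, d=(M1−M0)/(6·3)=479/5940, b=Δ0−h0·(2M0+M1)/6=-13/220
seg 1: a=-2, c=M1/2=479/660, d=(M2−M1)/(6·2)=-353/1320, b=Δ1−h1·(2M1+M2)/6=233/110
seg 2: a=3, c=M2/2=-29/33, d=(M3−M2)/(6·3)=191/1485, b=Δ2−h2·(2M2+M3)/6=299/165
seg 3: a=4, c=M3/2=46/165, d=(M4−M3)/(6·3)=-17/297, b=Δ3−h3·(2M3+M4)/6=2/165
seg 4: a=5, c=M4/2=-13/55, d=(M5−M4)/(6·3)=13/495, b=Δ4−h4·(2M4+M5)/6=23/165
t_q=41/4 → seg 3, τ=9/4; S=4+2/165·τ+46/165·τ²+-17/297·τ³=16849/3520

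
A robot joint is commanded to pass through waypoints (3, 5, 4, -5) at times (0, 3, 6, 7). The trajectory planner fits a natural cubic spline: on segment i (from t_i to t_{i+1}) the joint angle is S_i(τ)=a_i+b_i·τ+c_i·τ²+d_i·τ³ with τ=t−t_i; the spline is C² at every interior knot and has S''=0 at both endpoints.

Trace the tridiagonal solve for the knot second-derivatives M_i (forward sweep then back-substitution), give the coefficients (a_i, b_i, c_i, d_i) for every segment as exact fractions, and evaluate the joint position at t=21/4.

Δ: Δ0=2/3, Δ1=-1/3, Δ2=-9
row 1: diag=12, rhs=-6; c'=1/4, d'=-1/2
row 2: denom=8−3·1/4=29/4; d'=(-52−3·-1/2)/(29/4)=-202/29
back: M2=-202/29
back: M1=-1/2−1/4·-202/29=36/29
M: M0=0, M1=36/29, M2=-202/29, M3=0
seg 0: a=3, c=M0/2=0, d=(M1−M0)/(6·3)=2/29, b=Δ0−h0·(2M0+M1)/6=4/87
seg 1: a=5, c=M1/2=18/29, d=(M2−M1)/(6·3)=-119/261, b=Δ1−h1·(2M1+M2)/6=166/87
seg 2: a=4, c=M2/2=-101/29, d=(M3−M2)/(6·1)=101/87, b=Δ2−h2·(2M2+M3)/6=-581/87
t_q=21/4 → seg 1, τ=9/4; S=5+166/87·τ+18/29·τ²+-119/261·τ³=13441/1856

  seg 0: a=3 b=4/87 c=0 d=2/29
  seg 1: a=5 b=166/87 c=18/29 d=-119/261
  seg 2: a=4 b=-581/87 c=-101/29 d=101/87
S(21/4) = 13441/1856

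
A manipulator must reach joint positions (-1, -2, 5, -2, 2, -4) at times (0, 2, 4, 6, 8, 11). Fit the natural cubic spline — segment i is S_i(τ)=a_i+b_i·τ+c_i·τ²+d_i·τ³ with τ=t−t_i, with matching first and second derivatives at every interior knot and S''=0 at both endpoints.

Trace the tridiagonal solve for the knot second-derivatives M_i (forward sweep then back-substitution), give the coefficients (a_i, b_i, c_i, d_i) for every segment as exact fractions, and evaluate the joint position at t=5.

Δ: Δ0=-1/2, Δ1=7/2, Δ2=-7/2, Δ3=2, Δ4=-2
row 1: diag=8, rhs=24; c'=1/4, d'=3
row 2: denom=8−2·1/4=15/2; d'=(-42−2·3)/(15/2)=-32/5
row 3: denom=8−2·4/15=112/15; d'=(33−2·-32/5)/(112/15)=687/112
row 4: denom=10−2·15/56=265/28; d'=(-24−2·687/112)/(265/28)=-2031/530
back: M4=-2031/530
back: M3=687/112−15/56·-2031/530=759/106
back: M2=-32/5−4/15·759/106=-2202/265
back: M1=3−1/4·-2202/265=2691/530
M: M0=0, M1=2691/530, M2=-2202/265, M3=759/106, M4=-2031/530, M5=0
seg 0: a=-1, c=M0/2=0, d=(M1−M0)/(6·2)=897/2120, b=Δ0−h0·(2M0+M1)/6=-581/265
seg 1: a=-2, c=M1/2=2691/1060, d=(M2−M1)/(6·2)=-473/424, b=Δ1−h1·(2M1+M2)/6=1529/530
seg 2: a=5, c=M2/2=-1101/265, d=(M3−M2)/(6·2)=2733/2120, b=Δ2−h2·(2M2+M3)/6=-92/265
seg 3: a=-2, c=M3/2=759/212, d=(M4−M3)/(6·2)=-971/1060, b=Δ3−h3·(2M3+M4)/6=-793/530
seg 4: a=2, c=M4/2=-2031/1060, d=(M5−M4)/(6·3)=677/3180, b=Δ4−h4·(2M4+M5)/6=971/530
t_q=5 → seg 2, τ=1; S=5+-92/265·τ+-1101/265·τ²+2733/2120·τ³=3789/2120

  seg 0: a=-1 b=-581/265 c=0 d=897/2120
  seg 1: a=-2 b=1529/530 c=2691/1060 d=-473/424
  seg 2: a=5 b=-92/265 c=-1101/265 d=2733/2120
  seg 3: a=-2 b=-793/530 c=759/212 d=-971/1060
  seg 4: a=2 b=971/530 c=-2031/1060 d=677/3180
S(5) = 3789/2120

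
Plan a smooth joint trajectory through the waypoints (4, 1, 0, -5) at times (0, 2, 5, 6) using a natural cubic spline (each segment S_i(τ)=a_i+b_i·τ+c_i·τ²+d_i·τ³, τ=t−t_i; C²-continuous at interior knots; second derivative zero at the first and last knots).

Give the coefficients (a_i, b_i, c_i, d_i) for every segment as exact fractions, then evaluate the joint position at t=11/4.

  seg 0: a=4 b=-919/426 c=0 d=35/213
  seg 1: a=1 b=-79/426 c=70/71 d=-49/142
  seg 2: a=0 b=-764/213 c=-301/142 d=301/426
S(11/4) = 11541/9088

Δ: Δ0=-3/2, Δ1=-1/3, Δ2=-5
row 1: diag=10, rhs=7; c'=3/10, d'=7/10
row 2: denom=8−3·3/10=71/10; d'=(-28−3·7/10)/(71/10)=-301/71
back: M2=-301/71
back: M1=7/10−3/10·-301/71=140/71
M: M0=0, M1=140/71, M2=-301/71, M3=0
seg 0: a=4, c=M0/2=0, d=(M1−M0)/(6·2)=35/213, b=Δ0−h0·(2M0+M1)/6=-919/426
seg 1: a=1, c=M1/2=70/71, d=(M2−M1)/(6·3)=-49/142, b=Δ1−h1·(2M1+M2)/6=-79/426
seg 2: a=0, c=M2/2=-301/142, d=(M3−M2)/(6·1)=301/426, b=Δ2−h2·(2M2+M3)/6=-764/213
t_q=11/4 → seg 1, τ=3/4; S=1+-79/426·τ+70/71·τ²+-49/142·τ³=11541/9088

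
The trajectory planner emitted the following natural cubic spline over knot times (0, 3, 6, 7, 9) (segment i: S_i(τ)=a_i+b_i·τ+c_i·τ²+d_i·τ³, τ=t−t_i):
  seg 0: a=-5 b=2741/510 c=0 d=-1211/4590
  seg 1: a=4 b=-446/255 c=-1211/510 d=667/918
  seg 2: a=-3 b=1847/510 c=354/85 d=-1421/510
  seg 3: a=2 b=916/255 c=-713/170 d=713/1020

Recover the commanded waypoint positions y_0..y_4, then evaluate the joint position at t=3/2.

y_0=-5 y_1=4 y_2=-3 y_3=2 y_4=-2
S(3/2) = 2953/1360

y_0 = S_0(0) = a_0 = -5
y_1 = S_1(0) = a_1 = 4
y_2 = S_2(0) = a_2 = -3
y_3 = S_3(0) = a_3 = 2
y_4 = S_3(2) = -2
t_q=3/2 is in segment 0 (τ=3/2); S_0(τ)=2953/1360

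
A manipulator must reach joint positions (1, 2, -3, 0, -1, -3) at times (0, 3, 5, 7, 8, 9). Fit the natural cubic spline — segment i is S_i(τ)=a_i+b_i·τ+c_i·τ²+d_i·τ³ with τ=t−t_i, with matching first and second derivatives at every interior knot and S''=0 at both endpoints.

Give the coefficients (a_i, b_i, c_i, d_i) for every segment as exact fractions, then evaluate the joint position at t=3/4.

Δ: Δ0=1/3, Δ1=-5/2, Δ2=3/2, Δ3=-1, Δ4=-2
row 1: diag=10, rhs=-17; c'=1/5, d'=-17/10
row 2: denom=8−2·1/5=38/5; d'=(24−2·-17/10)/(38/5)=137/38
row 3: denom=6−2·5/19=104/19; d'=(-15−2·137/38)/(104/19)=-211/52
row 4: denom=4−1·19/104=397/104; d'=(-6−1·-211/52)/(397/104)=-202/397
back: M4=-202/397
back: M3=-211/52−19/104·-202/397=-1574/397
back: M2=137/38−5/19·-1574/397=3691/794
back: M1=-17/10−1/5·3691/794=-1044/397
M: M0=0, M1=-1044/397, M2=3691/794, M3=-1574/397, M4=-202/397, M5=0
seg 0: a=1, c=M0/2=0, d=(M1−M0)/(6·3)=-58/397, b=Δ0−h0·(2M0+M1)/6=1963/1191
seg 1: a=2, c=M1/2=-522/397, d=(M2−M1)/(6·2)=5779/9528, b=Δ1−h1·(2M1+M2)/6=-2735/1191
seg 2: a=-3, c=M2/2=3691/1588, d=(M3−M2)/(6·2)=-6839/9528, b=Δ2−h2·(2M2+M3)/6=-661/2382
seg 3: a=0, c=M3/2=-787/397, d=(M4−M3)/(6·1)=686/1191, b=Δ3−h3·(2M3+M4)/6=484/1191
seg 4: a=-1, c=M4/2=-101/397, d=(M5−M4)/(6·1)=101/1191, b=Δ4−h4·(2M4+M5)/6=-2180/1191
t_q=3/4 → seg 0, τ=3/4; S=1+1963/1191·τ+0·τ²+-58/397·τ³=27625/12704

  seg 0: a=1 b=1963/1191 c=0 d=-58/397
  seg 1: a=2 b=-2735/1191 c=-522/397 d=5779/9528
  seg 2: a=-3 b=-661/2382 c=3691/1588 d=-6839/9528
  seg 3: a=0 b=484/1191 c=-787/397 d=686/1191
  seg 4: a=-1 b=-2180/1191 c=-101/397 d=101/1191
S(3/4) = 27625/12704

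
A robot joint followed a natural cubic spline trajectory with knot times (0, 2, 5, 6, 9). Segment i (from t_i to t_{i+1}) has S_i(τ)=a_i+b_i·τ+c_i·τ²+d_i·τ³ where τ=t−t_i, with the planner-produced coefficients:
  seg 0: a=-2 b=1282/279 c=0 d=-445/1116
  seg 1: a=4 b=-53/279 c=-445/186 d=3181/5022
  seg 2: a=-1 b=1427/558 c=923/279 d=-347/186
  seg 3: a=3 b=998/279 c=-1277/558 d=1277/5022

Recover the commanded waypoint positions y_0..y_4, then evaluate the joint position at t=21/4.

y_0=-2 y_1=4 y_2=-1 y_3=3 y_4=0
S(21/4) = -2179/11904

y_0 = S_0(0) = a_0 = -2
y_1 = S_1(0) = a_1 = 4
y_2 = S_2(0) = a_2 = -1
y_3 = S_3(0) = a_3 = 3
y_4 = S_3(3) = 0
t_q=21/4 is in segment 2 (τ=1/4); S_2(τ)=-2179/11904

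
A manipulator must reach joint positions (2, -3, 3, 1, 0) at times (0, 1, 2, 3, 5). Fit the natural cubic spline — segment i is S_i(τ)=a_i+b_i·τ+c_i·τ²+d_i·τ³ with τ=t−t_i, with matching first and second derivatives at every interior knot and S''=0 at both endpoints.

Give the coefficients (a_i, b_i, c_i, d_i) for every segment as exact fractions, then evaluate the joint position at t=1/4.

Δ: Δ0=-5, Δ1=6, Δ2=-2, Δ3=-1/2
row 1: diag=4, rhs=66; c'=1/4, d'=33/2
row 2: denom=4−1·1/4=15/4; d'=(-48−1·33/2)/(15/4)=-86/5
row 3: denom=6−1·4/15=86/15; d'=(9−1·-86/5)/(86/15)=393/86
back: M3=393/86
back: M2=-86/5−4/15·393/86=-792/43
back: M1=33/2−1/4·-792/43=1815/86
M: M0=0, M1=1815/86, M2=-792/43, M3=393/86, M4=0
seg 0: a=2, c=M0/2=0, d=(M1−M0)/(6·1)=605/172, b=Δ0−h0·(2M0+M1)/6=-1465/172
seg 1: a=-3, c=M1/2=1815/172, d=(M2−M1)/(6·1)=-1133/172, b=Δ1−h1·(2M1+M2)/6=175/86
seg 2: a=3, c=M2/2=-396/43, d=(M3−M2)/(6·1)=659/172, b=Δ2−h2·(2M2+M3)/6=581/172
seg 3: a=1, c=M3/2=393/172, d=(M4−M3)/(6·2)=-131/344, b=Δ3−h3·(2M3+M4)/6=-305/86
t_q=1/4 → seg 0, τ=1/4; S=2+-1465/172·τ+0·τ²+605/172·τ³=-819/11008

  seg 0: a=2 b=-1465/172 c=0 d=605/172
  seg 1: a=-3 b=175/86 c=1815/172 d=-1133/172
  seg 2: a=3 b=581/172 c=-396/43 d=659/172
  seg 3: a=1 b=-305/86 c=393/172 d=-131/344
S(1/4) = -819/11008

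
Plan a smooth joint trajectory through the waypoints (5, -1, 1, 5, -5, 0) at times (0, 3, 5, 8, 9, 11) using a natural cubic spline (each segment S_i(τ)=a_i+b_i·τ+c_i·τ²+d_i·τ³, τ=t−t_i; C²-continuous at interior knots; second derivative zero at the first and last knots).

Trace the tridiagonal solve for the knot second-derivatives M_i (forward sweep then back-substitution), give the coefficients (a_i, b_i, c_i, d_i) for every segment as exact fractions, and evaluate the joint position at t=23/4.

Δ: Δ0=-2, Δ1=1, Δ2=4/3, Δ3=-10, Δ4=5/2
row 1: diag=10, rhs=18; c'=1/5, d'=9/5
row 2: denom=10−2·1/5=48/5; d'=(2−2·9/5)/(48/5)=-1/6
row 3: denom=8−3·5/16=113/16; d'=(-68−3·-1/6)/(113/16)=-1080/113
row 4: denom=6−1·16/113=662/113; d'=(75−1·-1080/113)/(662/113)=9555/662
back: M4=9555/662
back: M3=-1080/113−16/113·9555/662=-3840/331
back: M2=-1/6−5/16·-3840/331=6869/1986
back: M1=9/5−1/5·6869/1986=2201/1986
M: M0=0, M1=2201/1986, M2=6869/1986, M3=-3840/331, M4=9555/662, M5=0
seg 0: a=5, c=M0/2=0, d=(M1−M0)/(6·3)=2201/35748, b=Δ0−h0·(2M0+M1)/6=-10145/3972
seg 1: a=-1, c=M1/2=2201/3972, d=(M2−M1)/(6·2)=389/1986, b=Δ1−h1·(2M1+M2)/6=-1771/1986
seg 2: a=1, c=M2/2=6869/3972, d=(M3−M2)/(6·3)=-29909/35748, b=Δ2−h2·(2M2+M3)/6=2433/662
seg 3: a=5, c=M3/2=-1920/331, d=(M4−M3)/(6·1)=5745/1324, b=Δ3−h3·(2M3+M4)/6=-11305/1324
seg 4: a=-5, c=M4/2=9555/1324, d=(M5−M4)/(6·2)=-3185/2648, b=Δ4−h4·(2M4+M5)/6=-4715/662
t_q=23/4 → seg 2, τ=3/4; S=1+2433/662·τ+6869/3972·τ²+-29909/35748·τ³=370823/84736

  seg 0: a=5 b=-10145/3972 c=0 d=2201/35748
  seg 1: a=-1 b=-1771/1986 c=2201/3972 d=389/1986
  seg 2: a=1 b=2433/662 c=6869/3972 d=-29909/35748
  seg 3: a=5 b=-11305/1324 c=-1920/331 d=5745/1324
  seg 4: a=-5 b=-4715/662 c=9555/1324 d=-3185/2648
S(23/4) = 370823/84736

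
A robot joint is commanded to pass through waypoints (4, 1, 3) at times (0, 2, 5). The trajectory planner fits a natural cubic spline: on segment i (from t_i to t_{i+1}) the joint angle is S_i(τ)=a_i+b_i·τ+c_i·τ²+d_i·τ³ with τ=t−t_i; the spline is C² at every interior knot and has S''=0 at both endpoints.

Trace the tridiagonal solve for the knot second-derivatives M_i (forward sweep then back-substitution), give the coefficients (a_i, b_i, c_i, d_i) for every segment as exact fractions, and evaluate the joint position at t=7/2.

  seg 0: a=4 b=-29/15 c=0 d=13/120
  seg 1: a=1 b=-19/30 c=13/20 d=-13/180
S(7/2) = 203/160

Δ: Δ0=-3/2, Δ1=2/3
row 1: diag=10, rhs=13; c'=3/10, d'=13/10
back: M1=13/10
M: M0=0, M1=13/10, M2=0
seg 0: a=4, c=M0/2=0, d=(M1−M0)/(6·2)=13/120, b=Δ0−h0·(2M0+M1)/6=-29/15
seg 1: a=1, c=M1/2=13/20, d=(M2−M1)/(6·3)=-13/180, b=Δ1−h1·(2M1+M2)/6=-19/30
t_q=7/2 → seg 1, τ=3/2; S=1+-19/30·τ+13/20·τ²+-13/180·τ³=203/160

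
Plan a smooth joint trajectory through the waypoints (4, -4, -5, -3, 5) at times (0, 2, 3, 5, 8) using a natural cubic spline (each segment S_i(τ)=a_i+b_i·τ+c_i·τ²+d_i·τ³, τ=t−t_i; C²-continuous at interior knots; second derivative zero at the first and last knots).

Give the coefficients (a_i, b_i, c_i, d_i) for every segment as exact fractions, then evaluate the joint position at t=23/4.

  seg 0: a=4 b=-2410/489 c=0 d=227/978
  seg 1: a=-4 b=-1048/489 c=227/163 d=-122/489
  seg 2: a=-5 b=-52/489 c=105/163 d=-89/1956
  seg 3: a=-3 b=941/489 c=121/326 d=-121/2934
S(23/4) = -28487/20864

Δ: Δ0=-4, Δ1=-1, Δ2=1, Δ3=8/3
row 1: diag=6, rhs=18; c'=1/6, d'=3
row 2: denom=6−1·1/6=35/6; d'=(12−1·3)/(35/6)=54/35
row 3: denom=10−2·12/35=326/35; d'=(10−2·54/35)/(326/35)=121/163
back: M3=121/163
back: M2=54/35−12/35·121/163=210/163
back: M1=3−1/6·210/163=454/163
M: M0=0, M1=454/163, M2=210/163, M3=121/163, M4=0
seg 0: a=4, c=M0/2=0, d=(M1−M0)/(6·2)=227/978, b=Δ0−h0·(2M0+M1)/6=-2410/489
seg 1: a=-4, c=M1/2=227/163, d=(M2−M1)/(6·1)=-122/489, b=Δ1−h1·(2M1+M2)/6=-1048/489
seg 2: a=-5, c=M2/2=105/163, d=(M3−M2)/(6·2)=-89/1956, b=Δ2−h2·(2M2+M3)/6=-52/489
seg 3: a=-3, c=M3/2=121/326, d=(M4−M3)/(6·3)=-121/2934, b=Δ3−h3·(2M3+M4)/6=941/489
t_q=23/4 → seg 3, τ=3/4; S=-3+941/489·τ+121/326·τ²+-121/2934·τ³=-28487/20864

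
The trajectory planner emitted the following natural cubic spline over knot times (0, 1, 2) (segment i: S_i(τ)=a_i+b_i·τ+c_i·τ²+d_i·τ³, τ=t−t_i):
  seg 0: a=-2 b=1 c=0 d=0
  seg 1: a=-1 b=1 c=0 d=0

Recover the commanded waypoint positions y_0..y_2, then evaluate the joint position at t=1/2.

y_0 = S_0(0) = a_0 = -2
y_1 = S_1(0) = a_1 = -1
y_2 = S_1(1) = 0
t_q=1/2 is in segment 0 (τ=1/2); S_0(τ)=-3/2

y_0=-2 y_1=-1 y_2=0
S(1/2) = -3/2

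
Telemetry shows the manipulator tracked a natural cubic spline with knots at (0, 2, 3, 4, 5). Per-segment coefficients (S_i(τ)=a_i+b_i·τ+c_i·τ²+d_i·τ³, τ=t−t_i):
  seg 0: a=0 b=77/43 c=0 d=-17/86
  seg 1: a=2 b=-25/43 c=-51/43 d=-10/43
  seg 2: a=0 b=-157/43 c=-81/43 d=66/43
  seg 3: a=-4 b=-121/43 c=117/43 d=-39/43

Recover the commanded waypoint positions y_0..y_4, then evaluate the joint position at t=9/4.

y_0=0 y_1=2 y_2=0 y_3=-4 y_4=-5
S(9/4) = 2445/1376

y_0 = S_0(0) = a_0 = 0
y_1 = S_1(0) = a_1 = 2
y_2 = S_2(0) = a_2 = 0
y_3 = S_3(0) = a_3 = -4
y_4 = S_3(1) = -5
t_q=9/4 is in segment 1 (τ=1/4); S_1(τ)=2445/1376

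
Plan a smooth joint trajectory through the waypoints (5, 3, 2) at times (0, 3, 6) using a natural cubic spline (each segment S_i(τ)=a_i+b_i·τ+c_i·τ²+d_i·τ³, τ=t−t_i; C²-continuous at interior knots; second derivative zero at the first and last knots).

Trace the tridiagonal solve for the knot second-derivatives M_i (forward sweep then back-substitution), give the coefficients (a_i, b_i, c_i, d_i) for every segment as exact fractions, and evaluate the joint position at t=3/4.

Δ: Δ0=-2/3, Δ1=-1/3
row 1: diag=12, rhs=2; c'=1/4, d'=1/6
back: M1=1/6
M: M0=0, M1=1/6, M2=0
seg 0: a=5, c=M0/2=0, d=(M1−M0)/(6·3)=1/108, b=Δ0−h0·(2M0+M1)/6=-3/4
seg 1: a=3, c=M1/2=1/12, d=(M2−M1)/(6·3)=-1/108, b=Δ1−h1·(2M1+M2)/6=-1/2
t_q=3/4 → seg 0, τ=3/4; S=5+-3/4·τ+0·τ²+1/108·τ³=1137/256

  seg 0: a=5 b=-3/4 c=0 d=1/108
  seg 1: a=3 b=-1/2 c=1/12 d=-1/108
S(3/4) = 1137/256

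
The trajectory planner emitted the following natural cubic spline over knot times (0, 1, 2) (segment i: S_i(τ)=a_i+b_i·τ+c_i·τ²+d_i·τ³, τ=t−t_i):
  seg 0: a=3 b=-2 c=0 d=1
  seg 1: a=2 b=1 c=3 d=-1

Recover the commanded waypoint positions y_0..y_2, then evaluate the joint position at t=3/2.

y_0 = S_0(0) = a_0 = 3
y_1 = S_1(0) = a_1 = 2
y_2 = S_1(1) = 5
t_q=3/2 is in segment 1 (τ=1/2); S_1(τ)=25/8

y_0=3 y_1=2 y_2=5
S(3/2) = 25/8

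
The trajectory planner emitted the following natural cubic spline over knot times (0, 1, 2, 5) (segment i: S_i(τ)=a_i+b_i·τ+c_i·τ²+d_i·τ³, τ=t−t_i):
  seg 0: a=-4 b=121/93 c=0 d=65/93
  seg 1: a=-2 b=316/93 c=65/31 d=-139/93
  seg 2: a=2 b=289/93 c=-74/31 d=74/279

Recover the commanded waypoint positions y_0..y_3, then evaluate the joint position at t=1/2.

y_0 = S_0(0) = a_0 = -4
y_1 = S_1(0) = a_1 = -2
y_2 = S_2(0) = a_2 = 2
y_3 = S_2(3) = -3
t_q=1/2 is in segment 0 (τ=1/2); S_0(τ)=-809/248

y_0=-4 y_1=-2 y_2=2 y_3=-3
S(1/2) = -809/248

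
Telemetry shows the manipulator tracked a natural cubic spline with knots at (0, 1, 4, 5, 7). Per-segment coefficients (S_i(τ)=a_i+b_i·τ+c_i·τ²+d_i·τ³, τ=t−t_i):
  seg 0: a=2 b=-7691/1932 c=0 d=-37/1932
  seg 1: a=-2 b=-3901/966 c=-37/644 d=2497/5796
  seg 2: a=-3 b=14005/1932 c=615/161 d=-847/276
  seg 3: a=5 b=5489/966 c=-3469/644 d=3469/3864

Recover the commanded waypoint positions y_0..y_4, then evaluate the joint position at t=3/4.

y_0 = S_0(0) = a_0 = 2
y_1 = S_1(0) = a_1 = -2
y_2 = S_2(0) = a_2 = -3
y_3 = S_3(0) = a_3 = 5
y_4 = S_3(2) = 2
t_q=3/4 is in segment 0 (τ=3/4); S_0(τ)=-5851/5888

y_0=2 y_1=-2 y_2=-3 y_3=5 y_4=2
S(3/4) = -5851/5888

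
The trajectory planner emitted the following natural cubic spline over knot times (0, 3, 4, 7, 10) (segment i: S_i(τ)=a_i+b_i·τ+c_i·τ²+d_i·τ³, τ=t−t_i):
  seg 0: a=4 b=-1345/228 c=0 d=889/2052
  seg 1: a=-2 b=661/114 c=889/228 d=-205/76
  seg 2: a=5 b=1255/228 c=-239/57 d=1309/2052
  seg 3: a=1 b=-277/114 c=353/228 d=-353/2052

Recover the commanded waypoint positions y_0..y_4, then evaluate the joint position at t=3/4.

y_0 = S_0(0) = a_0 = 4
y_1 = S_1(0) = a_1 = -2
y_2 = S_2(0) = a_2 = 5
y_3 = S_3(0) = a_3 = 1
y_4 = S_3(3) = 3
t_q=3/4 is in segment 0 (τ=3/4); S_0(τ)=-1175/4864

y_0=4 y_1=-2 y_2=5 y_3=1 y_4=3
S(3/4) = -1175/4864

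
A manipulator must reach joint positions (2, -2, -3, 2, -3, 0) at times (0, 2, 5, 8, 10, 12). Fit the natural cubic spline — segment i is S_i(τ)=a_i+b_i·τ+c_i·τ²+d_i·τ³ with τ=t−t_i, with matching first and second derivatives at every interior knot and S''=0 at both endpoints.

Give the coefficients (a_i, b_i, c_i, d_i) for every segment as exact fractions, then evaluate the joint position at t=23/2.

  seg 0: a=2 b=-4144/1929 c=0 d=143/3858
  seg 1: a=-2 b=-3286/1929 c=143/643 d=452/5787
  seg 2: a=-3 b=3356/1929 c=595/643 d=-1832/5787
  seg 3: a=2 b=-2422/1929 c=-1237/643 d=10043/15432
  seg 4: a=-3 b=-4403/3858 c=5095/2572 d=-5095/15432
S(23/2) = -56339/41152

Δ: Δ0=-2, Δ1=-1/3, Δ2=5/3, Δ3=-5/2, Δ4=3/2
row 1: diag=10, rhs=10; c'=3/10, d'=1
row 2: denom=12−3·3/10=111/10; d'=(12−3·1)/(111/10)=30/37
row 3: denom=10−3·10/37=340/37; d'=(-25−3·30/37)/(340/37)=-203/68
row 4: denom=8−2·37/170=643/85; d'=(24−2·-203/68)/(643/85)=5095/1286
back: M4=5095/1286
back: M3=-203/68−37/170·5095/1286=-2474/643
back: M2=30/37−10/37·-2474/643=1190/643
back: M1=1−3/10·1190/643=286/643
M: M0=0, M1=286/643, M2=1190/643, M3=-2474/643, M4=5095/1286, M5=0
seg 0: a=2, c=M0/2=0, d=(M1−M0)/(6·2)=143/3858, b=Δ0−h0·(2M0+M1)/6=-4144/1929
seg 1: a=-2, c=M1/2=143/643, d=(M2−M1)/(6·3)=452/5787, b=Δ1−h1·(2M1+M2)/6=-3286/1929
seg 2: a=-3, c=M2/2=595/643, d=(M3−M2)/(6·3)=-1832/5787, b=Δ2−h2·(2M2+M3)/6=3356/1929
seg 3: a=2, c=M3/2=-1237/643, d=(M4−M3)/(6·2)=10043/15432, b=Δ3−h3·(2M3+M4)/6=-2422/1929
seg 4: a=-3, c=M4/2=5095/2572, d=(M5−M4)/(6·2)=-5095/15432, b=Δ4−h4·(2M4+M5)/6=-4403/3858
t_q=23/2 → seg 4, τ=3/2; S=-3+-4403/3858·τ+5095/2572·τ²+-5095/15432·τ³=-56339/41152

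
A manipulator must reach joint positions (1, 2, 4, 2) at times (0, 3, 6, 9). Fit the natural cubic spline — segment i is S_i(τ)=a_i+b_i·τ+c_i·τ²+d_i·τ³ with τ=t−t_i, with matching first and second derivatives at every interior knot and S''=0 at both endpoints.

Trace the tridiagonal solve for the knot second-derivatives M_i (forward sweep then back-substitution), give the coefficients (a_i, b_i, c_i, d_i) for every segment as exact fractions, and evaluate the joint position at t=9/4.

  seg 0: a=1 b=7/45 c=0 d=8/405
  seg 1: a=2 b=31/45 c=8/45 d=-5/81
  seg 2: a=4 b=4/45 c=-17/45 d=17/405
S(9/4) = 63/40

Δ: Δ0=1/3, Δ1=2/3, Δ2=-2/3
row 1: diag=12, rhs=2; c'=1/4, d'=1/6
row 2: denom=12−3·1/4=45/4; d'=(-8−3·1/6)/(45/4)=-34/45
back: M2=-34/45
back: M1=1/6−1/4·-34/45=16/45
M: M0=0, M1=16/45, M2=-34/45, M3=0
seg 0: a=1, c=M0/2=0, d=(M1−M0)/(6·3)=8/405, b=Δ0−h0·(2M0+M1)/6=7/45
seg 1: a=2, c=M1/2=8/45, d=(M2−M1)/(6·3)=-5/81, b=Δ1−h1·(2M1+M2)/6=31/45
seg 2: a=4, c=M2/2=-17/45, d=(M3−M2)/(6·3)=17/405, b=Δ2−h2·(2M2+M3)/6=4/45
t_q=9/4 → seg 0, τ=9/4; S=1+7/45·τ+0·τ²+8/405·τ³=63/40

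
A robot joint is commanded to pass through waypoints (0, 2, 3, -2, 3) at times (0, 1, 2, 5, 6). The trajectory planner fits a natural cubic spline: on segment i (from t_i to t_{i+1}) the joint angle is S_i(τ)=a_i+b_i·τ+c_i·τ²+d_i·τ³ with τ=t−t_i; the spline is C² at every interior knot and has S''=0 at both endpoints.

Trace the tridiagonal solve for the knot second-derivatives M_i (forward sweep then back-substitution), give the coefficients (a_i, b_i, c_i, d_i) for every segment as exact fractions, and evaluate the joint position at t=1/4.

Δ: Δ0=2, Δ1=1, Δ2=-5/3, Δ3=5
row 1: diag=4, rhs=-6; c'=1/4, d'=-3/2
row 2: denom=8−1·1/4=31/4; d'=(-16−1·-3/2)/(31/4)=-58/31
row 3: denom=8−3·12/31=212/31; d'=(40−3·-58/31)/(212/31)=707/106
back: M3=707/106
back: M2=-58/31−12/31·707/106=-236/53
back: M1=-3/2−1/4·-236/53=-41/106
M: M0=0, M1=-41/106, M2=-236/53, M3=707/106, M4=0
seg 0: a=0, c=M0/2=0, d=(M1−M0)/(6·1)=-41/636, b=Δ0−h0·(2M0+M1)/6=1313/636
seg 1: a=2, c=M1/2=-41/212, d=(M2−M1)/(6·1)=-431/636, b=Δ1−h1·(2M1+M2)/6=595/318
seg 2: a=3, c=M2/2=-118/53, d=(M3−M2)/(6·3)=131/212, b=Δ2−h2·(2M2+M3)/6=-349/636
seg 3: a=-2, c=M3/2=707/212, d=(M4−M3)/(6·1)=-707/636, b=Δ3−h3·(2M3+M4)/6=883/318
t_q=1/4 → seg 0, τ=1/4; S=0+1313/636·τ+0·τ²+-41/636·τ³=6989/13568

  seg 0: a=0 b=1313/636 c=0 d=-41/636
  seg 1: a=2 b=595/318 c=-41/212 d=-431/636
  seg 2: a=3 b=-349/636 c=-118/53 d=131/212
  seg 3: a=-2 b=883/318 c=707/212 d=-707/636
S(1/4) = 6989/13568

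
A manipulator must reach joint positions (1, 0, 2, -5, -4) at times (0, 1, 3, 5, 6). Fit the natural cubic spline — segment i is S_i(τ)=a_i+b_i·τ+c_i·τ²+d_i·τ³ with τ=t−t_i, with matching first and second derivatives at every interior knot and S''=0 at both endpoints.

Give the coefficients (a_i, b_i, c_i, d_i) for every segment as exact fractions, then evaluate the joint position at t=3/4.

  seg 0: a=1 b=-5/3 c=0 d=2/3
  seg 1: a=0 b=1/3 c=2 d=-5/6
  seg 2: a=2 b=-5/3 c=-3 d=25/24
  seg 3: a=-5 b=-7/6 c=13/4 d=-13/12
S(3/4) = 1/32

Δ: Δ0=-1, Δ1=1, Δ2=-7/2, Δ3=1
row 1: diag=6, rhs=12; c'=1/3, d'=2
row 2: denom=8−2·1/3=22/3; d'=(-27−2·2)/(22/3)=-93/22
row 3: denom=6−2·3/11=60/11; d'=(27−2·-93/22)/(60/11)=13/2
back: M3=13/2
back: M2=-93/22−3/11·13/2=-6
back: M1=2−1/3·-6=4
M: M0=0, M1=4, M2=-6, M3=13/2, M4=0
seg 0: a=1, c=M0/2=0, d=(M1−M0)/(6·1)=2/3, b=Δ0−h0·(2M0+M1)/6=-5/3
seg 1: a=0, c=M1/2=2, d=(M2−M1)/(6·2)=-5/6, b=Δ1−h1·(2M1+M2)/6=1/3
seg 2: a=2, c=M2/2=-3, d=(M3−M2)/(6·2)=25/24, b=Δ2−h2·(2M2+M3)/6=-5/3
seg 3: a=-5, c=M3/2=13/4, d=(M4−M3)/(6·1)=-13/12, b=Δ3−h3·(2M3+M4)/6=-7/6
t_q=3/4 → seg 0, τ=3/4; S=1+-5/3·τ+0·τ²+2/3·τ³=1/32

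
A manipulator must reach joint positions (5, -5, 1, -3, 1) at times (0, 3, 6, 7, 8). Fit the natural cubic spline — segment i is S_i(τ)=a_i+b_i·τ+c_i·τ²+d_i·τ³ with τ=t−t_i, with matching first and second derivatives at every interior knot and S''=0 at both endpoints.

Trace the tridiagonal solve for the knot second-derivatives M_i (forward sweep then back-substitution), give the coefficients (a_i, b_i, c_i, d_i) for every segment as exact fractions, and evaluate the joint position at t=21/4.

  seg 0: a=5 b=-17/3 c=0 d=7/27
  seg 1: a=-5 b=4/3 c=7/3 d=-19/27
  seg 2: a=1 b=-11/3 c=-4 d=11/3
  seg 3: a=-3 b=-2/3 c=7 d=-7/3
S(21/4) = 115/64

Δ: Δ0=-10/3, Δ1=2, Δ2=-4, Δ3=4
row 1: diag=12, rhs=32; c'=1/4, d'=8/3
row 2: denom=8−3·1/4=29/4; d'=(-36−3·8/3)/(29/4)=-176/29
row 3: denom=4−1·4/29=112/29; d'=(48−1·-176/29)/(112/29)=14
back: M3=14
back: M2=-176/29−4/29·14=-8
back: M1=8/3−1/4·-8=14/3
M: M0=0, M1=14/3, M2=-8, M3=14, M4=0
seg 0: a=5, c=M0/2=0, d=(M1−M0)/(6·3)=7/27, b=Δ0−h0·(2M0+M1)/6=-17/3
seg 1: a=-5, c=M1/2=7/3, d=(M2−M1)/(6·3)=-19/27, b=Δ1−h1·(2M1+M2)/6=4/3
seg 2: a=1, c=M2/2=-4, d=(M3−M2)/(6·1)=11/3, b=Δ2−h2·(2M2+M3)/6=-11/3
seg 3: a=-3, c=M3/2=7, d=(M4−M3)/(6·1)=-7/3, b=Δ3−h3·(2M3+M4)/6=-2/3
t_q=21/4 → seg 1, τ=9/4; S=-5+4/3·τ+7/3·τ²+-19/27·τ³=115/64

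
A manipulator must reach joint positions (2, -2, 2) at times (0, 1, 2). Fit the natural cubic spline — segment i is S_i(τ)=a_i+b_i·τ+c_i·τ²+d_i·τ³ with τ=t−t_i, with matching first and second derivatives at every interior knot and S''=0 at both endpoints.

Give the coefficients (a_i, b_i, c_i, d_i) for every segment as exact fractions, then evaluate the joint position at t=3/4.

Δ: Δ0=-4, Δ1=4
row 1: diag=4, rhs=48; c'=1/4, d'=12
back: M1=12
M: M0=0, M1=12, M2=0
seg 0: a=2, c=M0/2=0, d=(M1−M0)/(6·1)=2, b=Δ0−h0·(2M0+M1)/6=-6
seg 1: a=-2, c=M1/2=6, d=(M2−M1)/(6·1)=-2, b=Δ1−h1·(2M1+M2)/6=0
t_q=3/4 → seg 0, τ=3/4; S=2+-6·τ+0·τ²+2·τ³=-53/32

  seg 0: a=2 b=-6 c=0 d=2
  seg 1: a=-2 b=0 c=6 d=-2
S(3/4) = -53/32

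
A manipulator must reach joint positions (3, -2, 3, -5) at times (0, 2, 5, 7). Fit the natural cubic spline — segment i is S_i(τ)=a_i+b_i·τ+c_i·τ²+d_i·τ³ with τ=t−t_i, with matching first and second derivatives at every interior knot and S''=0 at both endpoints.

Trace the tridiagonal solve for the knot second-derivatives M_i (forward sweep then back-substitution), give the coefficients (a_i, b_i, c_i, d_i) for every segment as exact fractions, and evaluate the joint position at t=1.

  seg 0: a=3 b=-2069/546 c=0 d=88/273
  seg 1: a=-2 b=43/546 c=176/91 d=-59/126
  seg 2: a=3 b=-262/273 c=-415/182 d=415/1092
S(1) = -85/182

Δ: Δ0=-5/2, Δ1=5/3, Δ2=-4
row 1: diag=10, rhs=25; c'=3/10, d'=5/2
row 2: denom=10−3·3/10=91/10; d'=(-34−3·5/2)/(91/10)=-415/91
back: M2=-415/91
back: M1=5/2−3/10·-415/91=352/91
M: M0=0, M1=352/91, M2=-415/91, M3=0
seg 0: a=3, c=M0/2=0, d=(M1−M0)/(6·2)=88/273, b=Δ0−h0·(2M0+M1)/6=-2069/546
seg 1: a=-2, c=M1/2=176/91, d=(M2−M1)/(6·3)=-59/126, b=Δ1−h1·(2M1+M2)/6=43/546
seg 2: a=3, c=M2/2=-415/182, d=(M3−M2)/(6·2)=415/1092, b=Δ2−h2·(2M2+M3)/6=-262/273
t_q=1 → seg 0, τ=1; S=3+-2069/546·τ+0·τ²+88/273·τ³=-85/182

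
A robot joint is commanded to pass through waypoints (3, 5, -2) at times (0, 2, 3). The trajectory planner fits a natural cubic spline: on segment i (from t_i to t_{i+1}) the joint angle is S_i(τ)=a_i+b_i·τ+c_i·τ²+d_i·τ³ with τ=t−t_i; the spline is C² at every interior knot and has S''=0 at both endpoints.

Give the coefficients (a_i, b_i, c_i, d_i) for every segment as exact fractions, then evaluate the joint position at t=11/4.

Δ: Δ0=1, Δ1=-7
row 1: diag=6, rhs=-48; c'=1/6, d'=-8
back: M1=-8
M: M0=0, M1=-8, M2=0
seg 0: a=3, c=M0/2=0, d=(M1−M0)/(6·2)=-2/3, b=Δ0−h0·(2M0+M1)/6=11/3
seg 1: a=5, c=M1/2=-4, d=(M2−M1)/(6·1)=4/3, b=Δ1−h1·(2M1+M2)/6=-13/3
t_q=11/4 → seg 1, τ=3/4; S=5+-13/3·τ+-4·τ²+4/3·τ³=1/16

  seg 0: a=3 b=11/3 c=0 d=-2/3
  seg 1: a=5 b=-13/3 c=-4 d=4/3
S(11/4) = 1/16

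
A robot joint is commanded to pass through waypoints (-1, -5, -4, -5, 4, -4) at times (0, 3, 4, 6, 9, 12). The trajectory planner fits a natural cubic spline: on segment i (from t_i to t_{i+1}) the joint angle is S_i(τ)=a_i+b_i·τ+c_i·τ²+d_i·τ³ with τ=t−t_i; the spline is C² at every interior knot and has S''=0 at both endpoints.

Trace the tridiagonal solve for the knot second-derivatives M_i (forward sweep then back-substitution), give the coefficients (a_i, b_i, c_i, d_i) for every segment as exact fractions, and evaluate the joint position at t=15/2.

  seg 0: a=-1 b=-861/358 c=0 d=1151/9666
  seg 1: a=-5 b=145/179 c=1151/1074 d=-947/1074
  seg 2: a=-4 b=331/1074 c=-845/537 d=314/537
  seg 3: a=-5 b=369/358 c=1039/537 d=-1373/3222
  seg 4: a=4 b=203/179 c=-2041/1074 d=2041/9666
S(15/2) = -1543/2864

Δ: Δ0=-4/3, Δ1=1, Δ2=-1/2, Δ3=3, Δ4=-8/3
row 1: diag=8, rhs=14; c'=1/8, d'=7/4
row 2: denom=6−1·1/8=47/8; d'=(-9−1·7/4)/(47/8)=-86/47
row 3: denom=10−2·16/47=438/47; d'=(21−2·-86/47)/(438/47)=1159/438
row 4: denom=12−3·47/146=1611/146; d'=(-34−3·1159/438)/(1611/146)=-2041/537
back: M4=-2041/537
back: M3=1159/438−47/146·-2041/537=2078/537
back: M2=-86/47−16/47·2078/537=-1690/537
back: M1=7/4−1/8·-1690/537=1151/537
M: M0=0, M1=1151/537, M2=-1690/537, M3=2078/537, M4=-2041/537, M5=0
seg 0: a=-1, c=M0/2=0, d=(M1−M0)/(6·3)=1151/9666, b=Δ0−h0·(2M0+M1)/6=-861/358
seg 1: a=-5, c=M1/2=1151/1074, d=(M2−M1)/(6·1)=-947/1074, b=Δ1−h1·(2M1+M2)/6=145/179
seg 2: a=-4, c=M2/2=-845/537, d=(M3−M2)/(6·2)=314/537, b=Δ2−h2·(2M2+M3)/6=331/1074
seg 3: a=-5, c=M3/2=1039/537, d=(M4−M3)/(6·3)=-1373/3222, b=Δ3−h3·(2M3+M4)/6=369/358
seg 4: a=4, c=M4/2=-2041/1074, d=(M5−M4)/(6·3)=2041/9666, b=Δ4−h4·(2M4+M5)/6=203/179
t_q=15/2 → seg 3, τ=3/2; S=-5+369/358·τ+1039/537·τ²+-1373/3222·τ³=-1543/2864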